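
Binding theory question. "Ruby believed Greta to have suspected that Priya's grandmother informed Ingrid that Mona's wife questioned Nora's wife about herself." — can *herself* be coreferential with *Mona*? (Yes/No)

*herself* is a reflexive; Principle A requires it to be bound within its binding domain — the clause headed by 'questioned'.
— Mona: possessor inside the subject DP of the clause headed by 'questioned'; does not c-command the reflexive — cannot bind it (Principle A).

No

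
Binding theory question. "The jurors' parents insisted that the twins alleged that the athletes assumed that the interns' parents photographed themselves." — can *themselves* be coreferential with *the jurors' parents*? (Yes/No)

No

*themselves* is a reflexive; Principle A requires it to be bound within its binding domain — the clause headed by 'photographed'.
— the jurors' parents: subject of the matrix clause; c-commands the reflexive but lies outside its binding domain — cannot bind it (Principle A).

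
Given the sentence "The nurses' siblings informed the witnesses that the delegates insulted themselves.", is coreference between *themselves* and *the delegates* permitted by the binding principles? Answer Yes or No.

Yes

*themselves* is a reflexive; Principle A requires it to be bound within its binding domain — the clause headed by 'insulted'.
— the delegates: subject of the clause headed by 'insulted'; c-commands the reflexive within its binding domain — allowed (Principle A).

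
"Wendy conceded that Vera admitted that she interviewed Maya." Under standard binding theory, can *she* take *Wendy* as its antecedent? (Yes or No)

Yes

*she* is a pronoun; Principle B requires it to be free in its binding domain — the clause headed by 'interviewed'.
— Wendy: subject of the matrix clause; c-commands the pronoun but lies outside its binding domain — allowed.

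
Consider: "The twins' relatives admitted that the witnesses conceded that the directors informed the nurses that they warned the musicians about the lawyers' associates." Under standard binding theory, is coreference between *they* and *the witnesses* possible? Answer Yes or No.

*the witnesses* is an R-expression; Principle C requires it to be free (not bound by any c-commanding expression).
— they: subject of the clause headed by 'warned'; the pronoun does not c-command the R-expression — coreference allowed.

Yes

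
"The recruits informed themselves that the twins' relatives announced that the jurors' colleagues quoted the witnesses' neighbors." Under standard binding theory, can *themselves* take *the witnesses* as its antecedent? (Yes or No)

*themselves* is a reflexive; Principle A requires it to be bound within its binding domain — the matrix clause.
— the witnesses: possessor inside the object DP of the clause headed by 'quoted'; does not c-command the reflexive — cannot bind it (Principle A).

No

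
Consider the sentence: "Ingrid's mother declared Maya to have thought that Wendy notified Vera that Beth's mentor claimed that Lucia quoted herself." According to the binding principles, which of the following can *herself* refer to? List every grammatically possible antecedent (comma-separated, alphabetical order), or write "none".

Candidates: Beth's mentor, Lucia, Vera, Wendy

Lucia

*herself* is a reflexive; Principle A requires it to be bound within its binding domain — the clause headed by 'quoted'.
— Beth's mentor: subject of the clause headed by 'claimed'; c-commands the reflexive but lies outside its binding domain — cannot bind it (Principle A).
— Lucia: subject of the clause headed by 'quoted'; c-commands the reflexive within its binding domain — allowed (Principle A).
— Vera: object of the clause headed by 'notified'; c-commands the reflexive but lies outside its binding domain — cannot bind it (Principle A).
— Wendy: subject of the clause headed by 'notified'; c-commands the reflexive but lies outside its binding domain — cannot bind it (Principle A).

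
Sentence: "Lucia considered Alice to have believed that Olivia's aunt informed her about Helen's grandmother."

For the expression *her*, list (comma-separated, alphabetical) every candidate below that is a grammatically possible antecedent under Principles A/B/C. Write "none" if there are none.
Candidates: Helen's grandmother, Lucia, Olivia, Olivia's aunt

*her* is a pronoun; Principle B requires it to be free in its binding domain — the clause headed by 'informed'.
— Helen's grandmother: second object of the clause headed by 'informed'; is c-commanded by the pronoun; coreference would bind this R-expression — blocked (Principle C).
— Lucia: subject of the matrix clause; c-commands the pronoun but lies outside its binding domain — allowed.
— Olivia: possessor inside the subject DP of the clause headed by 'informed'; does not c-command the pronoun — Principle B does not apply; allowed.
— Olivia's aunt: subject of the clause headed by 'informed'; c-commands the pronoun within its binding domain — blocked (Principle B).

Lucia, Olivia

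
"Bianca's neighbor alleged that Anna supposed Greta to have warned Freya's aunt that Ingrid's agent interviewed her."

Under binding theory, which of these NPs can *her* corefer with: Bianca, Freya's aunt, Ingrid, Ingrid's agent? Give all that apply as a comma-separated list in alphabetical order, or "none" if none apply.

Bianca, Freya's aunt, Ingrid

*her* is a pronoun; Principle B requires it to be free in its binding domain — the clause headed by 'interviewed'.
— Bianca: possessor inside the subject DP of the matrix clause; does not c-command the pronoun — Principle B does not apply; allowed.
— Freya's aunt: object of the clause headed by 'warned'; c-commands the pronoun but lies outside its binding domain — allowed.
— Ingrid: possessor inside the subject DP of the clause headed by 'interviewed'; does not c-command the pronoun — Principle B does not apply; allowed.
— Ingrid's agent: subject of the clause headed by 'interviewed'; c-commands the pronoun within its binding domain — blocked (Principle B).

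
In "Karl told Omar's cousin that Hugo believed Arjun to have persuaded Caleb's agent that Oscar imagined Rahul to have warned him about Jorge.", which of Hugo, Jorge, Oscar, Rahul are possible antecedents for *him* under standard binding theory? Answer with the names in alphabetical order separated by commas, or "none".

Hugo, Oscar

*him* is a pronoun; Principle B requires it to be free in its binding domain — the clause headed by 'warned'.
— Hugo: subject of the clause headed by 'believed'; c-commands the pronoun but lies outside its binding domain — allowed.
— Jorge: second object of the clause headed by 'warned'; is c-commanded by the pronoun; coreference would bind this R-expression — blocked (Principle C).
— Oscar: subject of the clause headed by 'imagined'; c-commands the pronoun but lies outside its binding domain — allowed.
— Rahul: subject of the clause headed by 'warned'; c-commands the pronoun within its binding domain — blocked (Principle B).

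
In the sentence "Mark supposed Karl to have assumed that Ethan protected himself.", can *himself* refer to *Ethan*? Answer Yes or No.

Yes

*himself* is a reflexive; Principle A requires it to be bound within its binding domain — the clause headed by 'protected'.
— Ethan: subject of the clause headed by 'protected'; c-commands the reflexive within its binding domain — allowed (Principle A).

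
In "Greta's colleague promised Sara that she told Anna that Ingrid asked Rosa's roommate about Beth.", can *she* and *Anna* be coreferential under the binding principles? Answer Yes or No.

*Anna* is an R-expression; Principle C requires it to be free (not bound by any c-commanding expression).
— she: subject of the clause headed by 'told'; the pronoun c-commands the R-expression — coreference blocked (Principle C).

No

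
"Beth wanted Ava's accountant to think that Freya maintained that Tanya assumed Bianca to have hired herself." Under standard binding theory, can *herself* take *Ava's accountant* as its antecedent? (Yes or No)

No

*herself* is a reflexive; Principle A requires it to be bound within its binding domain — the clause headed by 'hired'.
— Ava's accountant: subject of the clause headed by 'think'; c-commands the reflexive but lies outside its binding domain — cannot bind it (Principle A).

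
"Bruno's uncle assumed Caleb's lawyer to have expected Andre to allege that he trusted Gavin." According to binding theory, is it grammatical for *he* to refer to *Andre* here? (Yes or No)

Yes

*Andre* is an R-expression; Principle C requires it to be free (not bound by any c-commanding expression).
— he: subject of the clause headed by 'trusted'; the pronoun does not c-command the R-expression — coreference allowed.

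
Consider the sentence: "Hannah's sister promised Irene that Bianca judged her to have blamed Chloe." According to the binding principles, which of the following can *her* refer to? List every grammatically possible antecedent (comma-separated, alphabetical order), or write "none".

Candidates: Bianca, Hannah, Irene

Hannah, Irene

*her* is a pronoun; Principle B requires it to be free in its binding domain — the clause headed by 'judged'.
— Bianca: subject of the clause headed by 'judged'; c-commands the pronoun within its binding domain — blocked (Principle B).
— Hannah: possessor inside the subject DP of the matrix clause; does not c-command the pronoun — Principle B does not apply; allowed.
— Irene: object of the matrix clause; c-commands the pronoun but lies outside its binding domain — allowed.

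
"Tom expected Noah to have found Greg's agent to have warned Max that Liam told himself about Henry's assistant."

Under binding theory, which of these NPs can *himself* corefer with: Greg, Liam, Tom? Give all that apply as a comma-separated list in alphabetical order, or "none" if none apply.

*himself* is a reflexive; Principle A requires it to be bound within its binding domain — the clause headed by 'told'.
— Greg: possessor inside the subject DP of the clause headed by 'warned'; does not c-command the reflexive — cannot bind it (Principle A).
— Liam: subject of the clause headed by 'told'; c-commands the reflexive within its binding domain — allowed (Principle A).
— Tom: subject of the matrix clause; c-commands the reflexive but lies outside its binding domain — cannot bind it (Principle A).

Liam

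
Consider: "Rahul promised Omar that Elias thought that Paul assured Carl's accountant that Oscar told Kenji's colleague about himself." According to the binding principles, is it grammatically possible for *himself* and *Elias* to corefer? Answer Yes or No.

*himself* is a reflexive; Principle A requires it to be bound within its binding domain — the clause headed by 'told'.
— Elias: subject of the clause headed by 'thought'; c-commands the reflexive but lies outside its binding domain — cannot bind it (Principle A).

No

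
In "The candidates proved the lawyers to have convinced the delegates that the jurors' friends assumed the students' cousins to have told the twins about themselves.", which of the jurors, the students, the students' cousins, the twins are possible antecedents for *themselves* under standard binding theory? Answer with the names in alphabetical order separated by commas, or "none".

*themselves* is a reflexive; Principle A requires it to be bound within its binding domain — the clause headed by 'told'.
— the jurors: possessor inside the subject DP of the clause headed by 'assumed'; does not c-command the reflexive — cannot bind it (Principle A).
— the students: possessor inside the subject DP of the clause headed by 'told'; does not c-command the reflexive — cannot bind it (Principle A).
— the students' cousins: subject of the clause headed by 'told'; c-commands the reflexive within its binding domain — allowed (Principle A).
— the twins: object of the clause headed by 'told'; c-commands the reflexive within its binding domain — allowed (Principle A).

the students' cousins, the twins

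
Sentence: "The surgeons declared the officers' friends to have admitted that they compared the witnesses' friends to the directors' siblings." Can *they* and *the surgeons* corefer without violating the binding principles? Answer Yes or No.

*the surgeons* is an R-expression; Principle C requires it to be free (not bound by any c-commanding expression).
— they: subject of the clause headed by 'compared'; the pronoun does not c-command the R-expression — coreference allowed.

Yes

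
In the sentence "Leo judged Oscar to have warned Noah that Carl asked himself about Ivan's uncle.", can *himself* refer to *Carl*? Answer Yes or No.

Yes

*himself* is a reflexive; Principle A requires it to be bound within its binding domain — the clause headed by 'asked'.
— Carl: subject of the clause headed by 'asked'; c-commands the reflexive within its binding domain — allowed (Principle A).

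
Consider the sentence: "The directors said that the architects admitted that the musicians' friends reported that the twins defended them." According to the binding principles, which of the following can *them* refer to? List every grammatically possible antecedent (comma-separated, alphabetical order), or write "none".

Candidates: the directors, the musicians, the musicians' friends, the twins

the directors, the musicians, the musicians' friends

*them* is a pronoun; Principle B requires it to be free in its binding domain — the clause headed by 'defended'.
— the directors: subject of the matrix clause; c-commands the pronoun but lies outside its binding domain — allowed.
— the musicians: possessor inside the subject DP of the clause headed by 'reported'; does not c-command the pronoun — Principle B does not apply; allowed.
— the musicians' friends: subject of the clause headed by 'reported'; c-commands the pronoun but lies outside its binding domain — allowed.
— the twins: subject of the clause headed by 'defended'; c-commands the pronoun within its binding domain — blocked (Principle B).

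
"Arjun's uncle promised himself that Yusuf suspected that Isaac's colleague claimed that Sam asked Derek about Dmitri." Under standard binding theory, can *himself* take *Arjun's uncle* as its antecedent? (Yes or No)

*himself* is a reflexive; Principle A requires it to be bound within its binding domain — the matrix clause.
— Arjun's uncle: subject of the matrix clause; c-commands the reflexive within its binding domain — allowed (Principle A).

Yes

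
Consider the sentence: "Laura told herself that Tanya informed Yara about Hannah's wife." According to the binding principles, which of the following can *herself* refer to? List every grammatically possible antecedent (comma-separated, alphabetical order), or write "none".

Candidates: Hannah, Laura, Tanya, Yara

Laura

*herself* is a reflexive; Principle A requires it to be bound within its binding domain — the matrix clause.
— Hannah: possessor inside the second object DP of the clause headed by 'informed'; does not c-command the reflexive — cannot bind it (Principle A).
— Laura: subject of the matrix clause; c-commands the reflexive within its binding domain — allowed (Principle A).
— Tanya: subject of the clause headed by 'informed'; does not c-command the reflexive — cannot bind it (Principle A).
— Yara: object of the clause headed by 'informed'; does not c-command the reflexive — cannot bind it (Principle A).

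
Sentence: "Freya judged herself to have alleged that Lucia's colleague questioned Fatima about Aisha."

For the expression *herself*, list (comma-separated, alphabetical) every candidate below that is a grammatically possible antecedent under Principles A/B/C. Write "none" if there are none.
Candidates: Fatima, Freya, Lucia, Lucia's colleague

Freya

*herself* is a reflexive; Principle A requires it to be bound within its binding domain — the matrix clause.
— Fatima: object of the clause headed by 'questioned'; does not c-command the reflexive — cannot bind it (Principle A).
— Freya: subject of the matrix clause; c-commands the reflexive within its binding domain — allowed (Principle A).
— Lucia: possessor inside the subject DP of the clause headed by 'questioned'; does not c-command the reflexive — cannot bind it (Principle A).
— Lucia's colleague: subject of the clause headed by 'questioned'; does not c-command the reflexive — cannot bind it (Principle A).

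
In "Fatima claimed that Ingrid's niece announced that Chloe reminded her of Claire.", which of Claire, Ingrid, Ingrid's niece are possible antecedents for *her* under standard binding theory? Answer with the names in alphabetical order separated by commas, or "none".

Ingrid, Ingrid's niece

*her* is a pronoun; Principle B requires it to be free in its binding domain — the clause headed by 'reminded'.
— Claire: second object of the clause headed by 'reminded'; is c-commanded by the pronoun; coreference would bind this R-expression — blocked (Principle C).
— Ingrid: possessor inside the subject DP of the clause headed by 'announced'; does not c-command the pronoun — Principle B does not apply; allowed.
— Ingrid's niece: subject of the clause headed by 'announced'; c-commands the pronoun but lies outside its binding domain — allowed.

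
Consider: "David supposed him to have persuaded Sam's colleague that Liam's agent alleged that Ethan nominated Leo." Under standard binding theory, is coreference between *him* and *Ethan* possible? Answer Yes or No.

No

*Ethan* is an R-expression; Principle C requires it to be free (not bound by any c-commanding expression).
— him: subject of the clause headed by 'persuaded'; the pronoun c-commands the R-expression — coreference blocked (Principle C).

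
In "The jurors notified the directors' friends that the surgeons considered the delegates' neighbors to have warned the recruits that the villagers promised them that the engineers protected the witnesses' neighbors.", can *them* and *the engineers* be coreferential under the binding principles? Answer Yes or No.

*the engineers* is an R-expression; Principle C requires it to be free (not bound by any c-commanding expression).
— them: object of the clause headed by 'promised'; the pronoun c-commands the R-expression — coreference blocked (Principle C).

No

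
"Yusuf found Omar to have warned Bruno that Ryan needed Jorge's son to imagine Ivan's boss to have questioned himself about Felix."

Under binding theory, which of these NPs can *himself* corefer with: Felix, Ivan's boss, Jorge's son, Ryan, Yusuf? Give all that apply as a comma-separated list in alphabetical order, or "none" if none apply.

Ivan's boss

*himself* is a reflexive; Principle A requires it to be bound within its binding domain — the clause headed by 'questioned'.
— Felix: second object of the clause headed by 'questioned'; does not c-command the reflexive — cannot bind it (Principle A).
— Ivan's boss: subject of the clause headed by 'questioned'; c-commands the reflexive within its binding domain — allowed (Principle A).
— Jorge's son: subject of the clause headed by 'imagine'; c-commands the reflexive but lies outside its binding domain — cannot bind it (Principle A).
— Ryan: subject of the clause headed by 'needed'; c-commands the reflexive but lies outside its binding domain — cannot bind it (Principle A).
— Yusuf: subject of the matrix clause; c-commands the reflexive but lies outside its binding domain — cannot bind it (Principle A).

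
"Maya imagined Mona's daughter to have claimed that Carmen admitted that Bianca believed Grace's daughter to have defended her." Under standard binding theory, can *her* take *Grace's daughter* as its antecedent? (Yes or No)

*her* is a pronoun; Principle B requires it to be free in its binding domain — the clause headed by 'defended'.
— Grace's daughter: subject of the clause headed by 'defended'; c-commands the pronoun within its binding domain — blocked (Principle B).

No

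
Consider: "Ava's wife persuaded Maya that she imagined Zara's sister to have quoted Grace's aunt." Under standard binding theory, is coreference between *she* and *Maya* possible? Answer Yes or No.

*Maya* is an R-expression; Principle C requires it to be free (not bound by any c-commanding expression).
— she: subject of the clause headed by 'imagined'; the pronoun does not c-command the R-expression — coreference allowed.

Yes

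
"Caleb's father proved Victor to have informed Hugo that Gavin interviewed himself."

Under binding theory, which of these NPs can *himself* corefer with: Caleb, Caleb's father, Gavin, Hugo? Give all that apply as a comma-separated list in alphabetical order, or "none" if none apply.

Gavin

*himself* is a reflexive; Principle A requires it to be bound within its binding domain — the clause headed by 'interviewed'.
— Caleb: possessor inside the subject DP of the matrix clause; does not c-command the reflexive — cannot bind it (Principle A).
— Caleb's father: subject of the matrix clause; c-commands the reflexive but lies outside its binding domain — cannot bind it (Principle A).
— Gavin: subject of the clause headed by 'interviewed'; c-commands the reflexive within its binding domain — allowed (Principle A).
— Hugo: object of the clause headed by 'informed'; c-commands the reflexive but lies outside its binding domain — cannot bind it (Principle A).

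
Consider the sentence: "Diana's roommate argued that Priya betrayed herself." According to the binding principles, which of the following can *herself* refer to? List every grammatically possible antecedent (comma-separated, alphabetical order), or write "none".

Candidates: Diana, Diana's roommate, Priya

*herself* is a reflexive; Principle A requires it to be bound within its binding domain — the clause headed by 'betrayed'.
— Diana: possessor inside the subject DP of the matrix clause; does not c-command the reflexive — cannot bind it (Principle A).
— Diana's roommate: subject of the matrix clause; c-commands the reflexive but lies outside its binding domain — cannot bind it (Principle A).
— Priya: subject of the clause headed by 'betrayed'; c-commands the reflexive within its binding domain — allowed (Principle A).

Priya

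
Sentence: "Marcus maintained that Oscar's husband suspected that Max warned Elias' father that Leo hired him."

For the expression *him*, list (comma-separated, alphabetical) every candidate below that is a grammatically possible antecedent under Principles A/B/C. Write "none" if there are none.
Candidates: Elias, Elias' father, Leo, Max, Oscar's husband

Elias, Elias' father, Max, Oscar's husband

*him* is a pronoun; Principle B requires it to be free in its binding domain — the clause headed by 'hired'.
— Elias: possessor inside the object DP of the clause headed by 'warned'; does not c-command the pronoun — Principle B does not apply; allowed.
— Elias' father: object of the clause headed by 'warned'; c-commands the pronoun but lies outside its binding domain — allowed.
— Leo: subject of the clause headed by 'hired'; c-commands the pronoun within its binding domain — blocked (Principle B).
— Max: subject of the clause headed by 'warned'; c-commands the pronoun but lies outside its binding domain — allowed.
— Oscar's husband: subject of the clause headed by 'suspected'; c-commands the pronoun but lies outside its binding domain — allowed.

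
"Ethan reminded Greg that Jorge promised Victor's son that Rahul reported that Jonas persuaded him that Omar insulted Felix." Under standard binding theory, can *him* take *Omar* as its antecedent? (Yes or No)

No

*him* is a pronoun; Principle B requires it to be free in its binding domain — the clause headed by 'persuaded'.
— Omar: subject of the clause headed by 'insulted'; is c-commanded by the pronoun; coreference would bind this R-expression — blocked (Principle C).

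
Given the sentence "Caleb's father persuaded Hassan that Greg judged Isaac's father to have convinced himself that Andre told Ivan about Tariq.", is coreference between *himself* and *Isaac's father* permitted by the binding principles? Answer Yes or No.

*himself* is a reflexive; Principle A requires it to be bound within its binding domain — the clause headed by 'convinced'.
— Isaac's father: subject of the clause headed by 'convinced'; c-commands the reflexive within its binding domain — allowed (Principle A).

Yes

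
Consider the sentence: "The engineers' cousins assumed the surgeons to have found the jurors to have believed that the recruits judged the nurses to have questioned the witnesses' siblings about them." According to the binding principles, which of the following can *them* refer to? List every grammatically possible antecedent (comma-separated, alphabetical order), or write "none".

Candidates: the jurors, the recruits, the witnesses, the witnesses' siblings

*them* is a pronoun; Principle B requires it to be free in its binding domain — the clause headed by 'questioned'.
— the jurors: subject of the clause headed by 'believed'; c-commands the pronoun but lies outside its binding domain — allowed.
— the recruits: subject of the clause headed by 'judged'; c-commands the pronoun but lies outside its binding domain — allowed.
— the witnesses: possessor inside the object DP of the clause headed by 'questioned'; does not c-command the pronoun — Principle B does not apply; allowed.
— the witnesses' siblings: object of the clause headed by 'questioned'; c-commands the pronoun within its binding domain — blocked (Principle B).

the jurors, the recruits, the witnesses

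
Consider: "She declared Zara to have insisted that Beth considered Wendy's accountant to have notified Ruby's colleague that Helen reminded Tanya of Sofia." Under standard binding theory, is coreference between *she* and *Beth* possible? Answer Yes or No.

No

*Beth* is an R-expression; Principle C requires it to be free (not bound by any c-commanding expression).
— she: subject of the matrix clause; the pronoun c-commands the R-expression — coreference blocked (Principle C).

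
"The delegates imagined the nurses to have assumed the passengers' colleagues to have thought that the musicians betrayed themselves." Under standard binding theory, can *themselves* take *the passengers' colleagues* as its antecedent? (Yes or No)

*themselves* is a reflexive; Principle A requires it to be bound within its binding domain — the clause headed by 'betrayed'.
— the passengers' colleagues: subject of the clause headed by 'thought'; c-commands the reflexive but lies outside its binding domain — cannot bind it (Principle A).

No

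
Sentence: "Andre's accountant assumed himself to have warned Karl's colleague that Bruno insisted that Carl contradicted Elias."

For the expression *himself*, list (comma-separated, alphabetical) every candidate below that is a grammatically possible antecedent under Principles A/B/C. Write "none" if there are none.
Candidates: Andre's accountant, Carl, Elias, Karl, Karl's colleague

Andre's accountant

*himself* is a reflexive; Principle A requires it to be bound within its binding domain — the matrix clause.
— Andre's accountant: subject of the matrix clause; c-commands the reflexive within its binding domain — allowed (Principle A).
— Carl: subject of the clause headed by 'contradicted'; does not c-command the reflexive — cannot bind it (Principle A).
— Elias: object of the clause headed by 'contradicted'; does not c-command the reflexive — cannot bind it (Principle A).
— Karl: possessor inside the object DP of the clause headed by 'warned'; does not c-command the reflexive — cannot bind it (Principle A).
— Karl's colleague: object of the clause headed by 'warned'; does not c-command the reflexive — cannot bind it (Principle A).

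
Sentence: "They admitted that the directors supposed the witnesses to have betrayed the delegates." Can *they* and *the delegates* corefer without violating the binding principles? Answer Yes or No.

No

*the delegates* is an R-expression; Principle C requires it to be free (not bound by any c-commanding expression).
— they: subject of the matrix clause; the pronoun c-commands the R-expression — coreference blocked (Principle C).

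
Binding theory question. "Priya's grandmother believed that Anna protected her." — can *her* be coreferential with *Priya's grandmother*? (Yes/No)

*her* is a pronoun; Principle B requires it to be free in its binding domain — the clause headed by 'protected'.
— Priya's grandmother: subject of the matrix clause; c-commands the pronoun but lies outside its binding domain — allowed.

Yes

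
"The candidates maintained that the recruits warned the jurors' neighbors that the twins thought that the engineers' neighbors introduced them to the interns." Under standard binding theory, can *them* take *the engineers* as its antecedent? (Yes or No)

*them* is a pronoun; Principle B requires it to be free in its binding domain — the clause headed by 'introduced'.
— the engineers: possessor inside the subject DP of the clause headed by 'introduced'; does not c-command the pronoun — Principle B does not apply; allowed.

Yes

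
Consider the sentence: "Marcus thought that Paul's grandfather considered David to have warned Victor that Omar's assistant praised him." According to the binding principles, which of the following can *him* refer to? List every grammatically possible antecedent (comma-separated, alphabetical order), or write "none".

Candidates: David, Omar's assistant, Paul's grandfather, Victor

*him* is a pronoun; Principle B requires it to be free in its binding domain — the clause headed by 'praised'.
— David: subject of the clause headed by 'warned'; c-commands the pronoun but lies outside its binding domain — allowed.
— Omar's assistant: subject of the clause headed by 'praised'; c-commands the pronoun within its binding domain — blocked (Principle B).
— Paul's grandfather: subject of the clause headed by 'considered'; c-commands the pronoun but lies outside its binding domain — allowed.
— Victor: object of the clause headed by 'warned'; c-commands the pronoun but lies outside its binding domain — allowed.

David, Paul's grandfather, Victor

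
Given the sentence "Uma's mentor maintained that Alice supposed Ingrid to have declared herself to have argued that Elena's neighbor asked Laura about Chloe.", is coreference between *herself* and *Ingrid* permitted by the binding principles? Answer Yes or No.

Yes

*herself* is a reflexive; Principle A requires it to be bound within its binding domain — the clause headed by 'declared'.
— Ingrid: subject of the clause headed by 'declared'; c-commands the reflexive within its binding domain — allowed (Principle A).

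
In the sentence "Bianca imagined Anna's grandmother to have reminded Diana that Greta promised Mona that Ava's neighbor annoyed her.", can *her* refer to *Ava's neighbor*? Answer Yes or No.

No

*her* is a pronoun; Principle B requires it to be free in its binding domain — the clause headed by 'annoyed'.
— Ava's neighbor: subject of the clause headed by 'annoyed'; c-commands the pronoun within its binding domain — blocked (Principle B).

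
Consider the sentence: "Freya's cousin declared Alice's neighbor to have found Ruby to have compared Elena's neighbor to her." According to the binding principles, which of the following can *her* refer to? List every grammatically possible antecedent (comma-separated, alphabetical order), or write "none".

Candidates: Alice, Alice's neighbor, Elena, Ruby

*her* is a pronoun; Principle B requires it to be free in its binding domain — the clause headed by 'compared'.
— Alice: possessor inside the subject DP of the clause headed by 'found'; does not c-command the pronoun — Principle B does not apply; allowed.
— Alice's neighbor: subject of the clause headed by 'found'; c-commands the pronoun but lies outside its binding domain — allowed.
— Elena: possessor inside the object DP of the clause headed by 'compared'; does not c-command the pronoun — Principle B does not apply; allowed.
— Ruby: subject of the clause headed by 'compared'; c-commands the pronoun within its binding domain — blocked (Principle B).

Alice, Alice's neighbor, Elena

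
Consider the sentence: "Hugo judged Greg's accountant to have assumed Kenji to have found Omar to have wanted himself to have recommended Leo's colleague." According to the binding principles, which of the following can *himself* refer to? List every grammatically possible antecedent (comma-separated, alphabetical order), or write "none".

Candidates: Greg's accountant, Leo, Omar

Omar

*himself* is a reflexive; Principle A requires it to be bound within its binding domain — the clause headed by 'wanted'.
— Greg's accountant: subject of the clause headed by 'assumed'; c-commands the reflexive but lies outside its binding domain — cannot bind it (Principle A).
— Leo: possessor inside the object DP of the clause headed by 'recommended'; does not c-command the reflexive — cannot bind it (Principle A).
— Omar: subject of the clause headed by 'wanted'; c-commands the reflexive within its binding domain — allowed (Principle A).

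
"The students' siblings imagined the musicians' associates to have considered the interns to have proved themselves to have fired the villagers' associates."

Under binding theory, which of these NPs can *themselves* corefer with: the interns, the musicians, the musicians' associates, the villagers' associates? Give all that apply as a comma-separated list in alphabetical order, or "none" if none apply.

the interns

*themselves* is a reflexive; Principle A requires it to be bound within its binding domain — the clause headed by 'proved'.
— the interns: subject of the clause headed by 'proved'; c-commands the reflexive within its binding domain — allowed (Principle A).
— the musicians: possessor inside the subject DP of the clause headed by 'considered'; does not c-command the reflexive — cannot bind it (Principle A).
— the musicians' associates: subject of the clause headed by 'considered'; c-commands the reflexive but lies outside its binding domain — cannot bind it (Principle A).
— the villagers' associates: object of the clause headed by 'fired'; does not c-command the reflexive — cannot bind it (Principle A).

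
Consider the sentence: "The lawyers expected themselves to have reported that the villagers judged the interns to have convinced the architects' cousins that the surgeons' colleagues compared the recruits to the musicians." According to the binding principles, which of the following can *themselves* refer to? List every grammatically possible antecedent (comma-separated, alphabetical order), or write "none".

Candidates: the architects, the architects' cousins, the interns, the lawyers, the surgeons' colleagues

*themselves* is a reflexive; Principle A requires it to be bound within its binding domain — the matrix clause.
— the architects: possessor inside the object DP of the clause headed by 'convinced'; does not c-command the reflexive — cannot bind it (Principle A).
— the architects' cousins: object of the clause headed by 'convinced'; does not c-command the reflexive — cannot bind it (Principle A).
— the interns: subject of the clause headed by 'convinced'; does not c-command the reflexive — cannot bind it (Principle A).
— the lawyers: subject of the matrix clause; c-commands the reflexive within its binding domain — allowed (Principle A).
— the surgeons' colleagues: subject of the clause headed by 'compared'; does not c-command the reflexive — cannot bind it (Principle A).

the lawyers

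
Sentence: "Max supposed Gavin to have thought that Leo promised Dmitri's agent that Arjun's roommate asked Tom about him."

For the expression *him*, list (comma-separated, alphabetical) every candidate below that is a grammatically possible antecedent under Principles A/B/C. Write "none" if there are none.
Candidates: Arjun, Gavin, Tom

*him* is a pronoun; Principle B requires it to be free in its binding domain — the clause headed by 'asked'.
— Arjun: possessor inside the subject DP of the clause headed by 'asked'; does not c-command the pronoun — Principle B does not apply; allowed.
— Gavin: subject of the clause headed by 'thought'; c-commands the pronoun but lies outside its binding domain — allowed.
— Tom: object of the clause headed by 'asked'; c-commands the pronoun within its binding domain — blocked (Principle B).

Arjun, Gavin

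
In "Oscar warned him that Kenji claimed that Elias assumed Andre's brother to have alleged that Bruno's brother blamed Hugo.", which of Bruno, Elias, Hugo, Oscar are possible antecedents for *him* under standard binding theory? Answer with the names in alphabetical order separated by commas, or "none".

none

*him* is a pronoun; Principle B requires it to be free in its binding domain — the matrix clause.
— Bruno: possessor inside the subject DP of the clause headed by 'blamed'; is c-commanded by the pronoun; coreference would bind this R-expression — blocked (Principle C).
— Elias: subject of the clause headed by 'assumed'; is c-commanded by the pronoun; coreference would bind this R-expression — blocked (Principle C).
— Hugo: object of the clause headed by 'blamed'; is c-commanded by the pronoun; coreference would bind this R-expression — blocked (Principle C).
— Oscar: subject of the matrix clause; c-commands the pronoun within its binding domain — blocked (Principle B).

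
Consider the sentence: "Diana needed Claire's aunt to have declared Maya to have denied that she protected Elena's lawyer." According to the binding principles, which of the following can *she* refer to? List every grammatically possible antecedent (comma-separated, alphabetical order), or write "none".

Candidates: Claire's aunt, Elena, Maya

*she* is a pronoun; Principle B requires it to be free in its binding domain — the clause headed by 'protected'.
— Claire's aunt: subject of the clause headed by 'declared'; c-commands the pronoun but lies outside its binding domain — allowed.
— Elena: possessor inside the object DP of the clause headed by 'protected'; is c-commanded by the pronoun; coreference would bind this R-expression — blocked (Principle C).
— Maya: subject of the clause headed by 'denied'; c-commands the pronoun but lies outside its binding domain — allowed.

Claire's aunt, Maya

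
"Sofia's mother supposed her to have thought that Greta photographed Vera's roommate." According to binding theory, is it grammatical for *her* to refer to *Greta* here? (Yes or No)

*Greta* is an R-expression; Principle C requires it to be free (not bound by any c-commanding expression).
— her: subject of the clause headed by 'thought'; the pronoun c-commands the R-expression — coreference blocked (Principle C).

No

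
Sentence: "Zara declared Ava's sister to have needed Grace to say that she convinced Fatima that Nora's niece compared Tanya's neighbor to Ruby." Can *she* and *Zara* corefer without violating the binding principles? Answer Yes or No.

*Zara* is an R-expression; Principle C requires it to be free (not bound by any c-commanding expression).
— she: subject of the clause headed by 'convinced'; the pronoun does not c-command the R-expression — coreference allowed.

Yes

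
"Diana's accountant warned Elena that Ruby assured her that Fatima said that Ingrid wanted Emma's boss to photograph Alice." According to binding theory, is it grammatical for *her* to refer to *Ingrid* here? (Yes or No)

No

*Ingrid* is an R-expression; Principle C requires it to be free (not bound by any c-commanding expression).
— her: object of the clause headed by 'assured'; the pronoun c-commands the R-expression — coreference blocked (Principle C).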